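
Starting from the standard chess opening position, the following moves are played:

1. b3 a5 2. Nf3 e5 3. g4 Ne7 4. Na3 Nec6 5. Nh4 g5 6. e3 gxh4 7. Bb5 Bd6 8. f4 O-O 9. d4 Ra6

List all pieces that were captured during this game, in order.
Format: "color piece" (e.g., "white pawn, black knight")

Tracking captures:
  gxh4: captured white knight

white knight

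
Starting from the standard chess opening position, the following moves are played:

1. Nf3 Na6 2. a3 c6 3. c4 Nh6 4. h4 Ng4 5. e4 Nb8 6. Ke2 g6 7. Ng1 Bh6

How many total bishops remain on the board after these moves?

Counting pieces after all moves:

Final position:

  a b c d e f g h
  ─────────────────
8│♜ ♞ ♝ ♛ ♚ · · ♜│8
7│♟ ♟ · ♟ ♟ ♟ · ♟│7
6│· · ♟ · · · ♟ ♝│6
5│· · · · · · · ·│5
4│· · ♙ · ♙ · ♞ ♙│4
3│♙ · · · · · · ·│3
2│· ♙ · ♙ ♔ ♙ ♙ ·│2
1│♖ ♘ ♗ ♕ · ♗ ♘ ♖│1
  ─────────────────
  a b c d e f g h


4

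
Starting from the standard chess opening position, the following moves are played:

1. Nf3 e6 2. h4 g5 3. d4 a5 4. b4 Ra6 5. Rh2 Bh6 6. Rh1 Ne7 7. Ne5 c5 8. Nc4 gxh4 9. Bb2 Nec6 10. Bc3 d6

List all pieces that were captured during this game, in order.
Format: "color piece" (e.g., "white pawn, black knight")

Tracking captures:
  gxh4: captured white pawn

white pawn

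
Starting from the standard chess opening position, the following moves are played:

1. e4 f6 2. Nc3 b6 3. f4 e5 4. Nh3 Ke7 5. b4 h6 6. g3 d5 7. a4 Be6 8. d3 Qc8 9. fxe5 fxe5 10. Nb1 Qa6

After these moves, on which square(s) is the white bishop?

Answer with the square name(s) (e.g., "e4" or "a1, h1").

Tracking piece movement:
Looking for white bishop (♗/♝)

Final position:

  a b c d e f g h
  ─────────────────
8│♜ ♞ · · · ♝ ♞ ♜│8
7│♟ · ♟ · ♚ · ♟ ·│7
6│♛ ♟ · · ♝ · · ♟│6
5│· · · ♟ ♟ · · ·│5
4│♙ ♙ · · ♙ · · ·│4
3│· · · ♙ · · ♙ ♘│3
2│· · ♙ · · · · ♙│2
1│♖ ♘ ♗ ♕ ♔ ♗ · ♖│1
  ─────────────────
  a b c d e f g h


c1, f1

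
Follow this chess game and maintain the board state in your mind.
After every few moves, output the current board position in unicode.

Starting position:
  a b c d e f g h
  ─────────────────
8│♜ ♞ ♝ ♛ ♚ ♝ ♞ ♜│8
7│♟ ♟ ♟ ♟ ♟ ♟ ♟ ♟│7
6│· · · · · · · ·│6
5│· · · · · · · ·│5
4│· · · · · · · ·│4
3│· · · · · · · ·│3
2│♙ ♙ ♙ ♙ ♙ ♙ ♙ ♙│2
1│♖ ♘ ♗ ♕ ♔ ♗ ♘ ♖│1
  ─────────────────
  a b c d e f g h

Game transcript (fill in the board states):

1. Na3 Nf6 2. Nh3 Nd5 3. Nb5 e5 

  a b c d e f g h
  ─────────────────
8│♜ ♞ ♝ ♛ ♚ ♝ · ♜│8
7│♟ ♟ ♟ ♟ · ♟ ♟ ♟│7
6│· · · · · · · ·│6
5│· ♘ · ♞ ♟ · · ·│5
4│· · · · · · · ·│4
3│· · · · · · · ♘│3
2│♙ ♙ ♙ ♙ ♙ ♙ ♙ ♙│2
1│♖ · ♗ ♕ ♔ ♗ · ♖│1
  ─────────────────
  a b c d e f g h

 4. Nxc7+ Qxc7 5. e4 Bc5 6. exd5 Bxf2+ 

  a b c d e f g h
  ─────────────────
8│♜ ♞ ♝ · ♚ · · ♜│8
7│♟ ♟ ♛ ♟ · ♟ ♟ ♟│7
6│· · · · · · · ·│6
5│· · · ♙ ♟ · · ·│5
4│· · · · · · · ·│4
3│· · · · · · · ♘│3
2│♙ ♙ ♙ ♙ · ♝ ♙ ♙│2
1│♖ · ♗ ♕ ♔ ♗ · ♖│1
  ─────────────────
  a b c d e f g h

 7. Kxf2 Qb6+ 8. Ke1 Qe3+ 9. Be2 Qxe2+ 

  a b c d e f g h
  ─────────────────
8│♜ ♞ ♝ · ♚ · · ♜│8
7│♟ ♟ · ♟ · ♟ ♟ ♟│7
6│· · · · · · · ·│6
5│· · · ♙ ♟ · · ·│5
4│· · · · · · · ·│4
3│· · · · · · · ♘│3
2│♙ ♙ ♙ ♙ ♛ · ♙ ♙│2
1│♖ · ♗ ♕ ♔ · · ♖│1
  ─────────────────
  a b c d e f g h

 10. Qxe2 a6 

  a b c d e f g h
  ─────────────────
8│♜ ♞ ♝ · ♚ · · ♜│8
7│· ♟ · ♟ · ♟ ♟ ♟│7
6│♟ · · · · · · ·│6
5│· · · ♙ ♟ · · ·│5
4│· · · · · · · ·│4
3│· · · · · · · ♘│3
2│♙ ♙ ♙ ♙ ♕ · ♙ ♙│2
1│♖ · ♗ · ♔ · · ♖│1
  ─────────────────
  a b c d e f g h


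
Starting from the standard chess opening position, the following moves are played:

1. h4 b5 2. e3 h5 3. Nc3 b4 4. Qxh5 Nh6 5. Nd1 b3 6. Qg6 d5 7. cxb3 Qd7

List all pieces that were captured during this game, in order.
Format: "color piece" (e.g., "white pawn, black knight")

Tracking captures:
  Qxh5: captured black pawn
  cxb3: captured black pawn

black pawn, black pawn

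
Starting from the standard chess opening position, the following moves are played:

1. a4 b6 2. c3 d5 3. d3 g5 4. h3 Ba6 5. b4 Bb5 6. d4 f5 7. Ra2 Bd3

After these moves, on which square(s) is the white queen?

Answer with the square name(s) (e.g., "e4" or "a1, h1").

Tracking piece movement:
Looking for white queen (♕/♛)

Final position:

  a b c d e f g h
  ─────────────────
8│♜ ♞ · ♛ ♚ ♝ ♞ ♜│8
7│♟ · ♟ · ♟ · · ♟│7
6│· ♟ · · · · · ·│6
5│· · · ♟ · ♟ ♟ ·│5
4│♙ ♙ · ♙ · · · ·│4
3│· · ♙ ♝ · · · ♙│3
2│♖ · · · ♙ ♙ ♙ ·│2
1│· ♘ ♗ ♕ ♔ ♗ ♘ ♖│1
  ─────────────────
  a b c d e f g h


d1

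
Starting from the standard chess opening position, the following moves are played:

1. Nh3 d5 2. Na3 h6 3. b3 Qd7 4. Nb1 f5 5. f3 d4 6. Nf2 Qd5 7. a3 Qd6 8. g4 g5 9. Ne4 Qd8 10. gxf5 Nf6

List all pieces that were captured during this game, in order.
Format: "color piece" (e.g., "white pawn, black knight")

Tracking captures:
  gxf5: captured black pawn

black pawn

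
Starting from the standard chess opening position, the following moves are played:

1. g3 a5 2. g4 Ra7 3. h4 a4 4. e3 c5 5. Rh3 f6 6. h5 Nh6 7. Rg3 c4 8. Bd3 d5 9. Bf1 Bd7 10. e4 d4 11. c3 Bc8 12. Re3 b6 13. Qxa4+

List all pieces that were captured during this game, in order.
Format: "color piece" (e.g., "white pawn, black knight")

Tracking captures:
  Qxa4+: captured black pawn

black pawn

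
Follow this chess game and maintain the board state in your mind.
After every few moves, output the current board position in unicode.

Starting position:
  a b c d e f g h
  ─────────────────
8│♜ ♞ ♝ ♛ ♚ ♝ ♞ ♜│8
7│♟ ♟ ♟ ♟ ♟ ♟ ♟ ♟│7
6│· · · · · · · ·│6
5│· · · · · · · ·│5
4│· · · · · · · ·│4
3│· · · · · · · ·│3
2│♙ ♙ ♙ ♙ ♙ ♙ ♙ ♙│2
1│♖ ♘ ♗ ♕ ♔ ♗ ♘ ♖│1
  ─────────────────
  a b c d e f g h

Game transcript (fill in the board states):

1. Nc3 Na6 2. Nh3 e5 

  a b c d e f g h
  ─────────────────
8│♜ · ♝ ♛ ♚ ♝ ♞ ♜│8
7│♟ ♟ ♟ ♟ · ♟ ♟ ♟│7
6│♞ · · · · · · ·│6
5│· · · · ♟ · · ·│5
4│· · · · · · · ·│4
3│· · ♘ · · · · ♘│3
2│♙ ♙ ♙ ♙ ♙ ♙ ♙ ♙│2
1│♖ · ♗ ♕ ♔ ♗ · ♖│1
  ─────────────────
  a b c d e f g h

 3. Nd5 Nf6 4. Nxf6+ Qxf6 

  a b c d e f g h
  ─────────────────
8│♜ · ♝ · ♚ ♝ · ♜│8
7│♟ ♟ ♟ ♟ · ♟ ♟ ♟│7
6│♞ · · · · ♛ · ·│6
5│· · · · ♟ · · ·│5
4│· · · · · · · ·│4
3│· · · · · · · ♘│3
2│♙ ♙ ♙ ♙ ♙ ♙ ♙ ♙│2
1│♖ · ♗ ♕ ♔ ♗ · ♖│1
  ─────────────────
  a b c d e f g h

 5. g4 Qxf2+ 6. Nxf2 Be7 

  a b c d e f g h
  ─────────────────
8│♜ · ♝ · ♚ · · ♜│8
7│♟ ♟ ♟ ♟ ♝ ♟ ♟ ♟│7
6│♞ · · · · · · ·│6
5│· · · · ♟ · · ·│5
4│· · · · · · ♙ ·│4
3│· · · · · · · ·│3
2│♙ ♙ ♙ ♙ ♙ ♘ · ♙│2
1│♖ · ♗ ♕ ♔ ♗ · ♖│1
  ─────────────────
  a b c d e f g h

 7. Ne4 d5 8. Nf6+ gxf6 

  a b c d e f g h
  ─────────────────
8│♜ · ♝ · ♚ · · ♜│8
7│♟ ♟ ♟ · ♝ ♟ · ♟│7
6│♞ · · · · ♟ · ·│6
5│· · · ♟ ♟ · · ·│5
4│· · · · · · ♙ ·│4
3│· · · · · · · ·│3
2│♙ ♙ ♙ ♙ ♙ · · ♙│2
1│♖ · ♗ ♕ ♔ ♗ · ♖│1
  ─────────────────
  a b c d e f g h

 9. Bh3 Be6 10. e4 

  a b c d e f g h
  ─────────────────
8│♜ · · · ♚ · · ♜│8
7│♟ ♟ ♟ · ♝ ♟ · ♟│7
6│♞ · · · ♝ ♟ · ·│6
5│· · · ♟ ♟ · · ·│5
4│· · · · ♙ · ♙ ·│4
3│· · · · · · · ♗│3
2│♙ ♙ ♙ ♙ · · · ♙│2
1│♖ · ♗ ♕ ♔ · · ♖│1
  ─────────────────
  a b c d e f g h


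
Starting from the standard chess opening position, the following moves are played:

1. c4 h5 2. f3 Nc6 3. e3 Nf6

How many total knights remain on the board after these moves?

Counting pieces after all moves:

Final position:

  a b c d e f g h
  ─────────────────
8│♜ · ♝ ♛ ♚ ♝ · ♜│8
7│♟ ♟ ♟ ♟ ♟ ♟ ♟ ·│7
6│· · ♞ · · ♞ · ·│6
5│· · · · · · · ♟│5
4│· · ♙ · · · · ·│4
3│· · · · ♙ ♙ · ·│3
2│♙ ♙ · ♙ · · ♙ ♙│2
1│♖ ♘ ♗ ♕ ♔ ♗ ♘ ♖│1
  ─────────────────
  a b c d e f g h


4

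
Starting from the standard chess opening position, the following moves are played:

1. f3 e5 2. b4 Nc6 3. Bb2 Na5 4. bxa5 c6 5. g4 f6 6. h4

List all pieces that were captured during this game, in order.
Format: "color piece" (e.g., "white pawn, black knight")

Tracking captures:
  bxa5: captured black knight

black knight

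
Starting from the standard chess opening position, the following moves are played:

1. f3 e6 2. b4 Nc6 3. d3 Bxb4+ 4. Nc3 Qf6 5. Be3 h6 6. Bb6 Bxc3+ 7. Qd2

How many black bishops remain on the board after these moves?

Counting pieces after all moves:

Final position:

  a b c d e f g h
  ─────────────────
8│♜ · ♝ · ♚ · ♞ ♜│8
7│♟ ♟ ♟ ♟ · ♟ ♟ ·│7
6│· ♗ ♞ · ♟ ♛ · ♟│6
5│· · · · · · · ·│5
4│· · · · · · · ·│4
3│· · ♝ ♙ · ♙ · ·│3
2│♙ · ♙ ♕ ♙ · ♙ ♙│2
1│♖ · · · ♔ ♗ ♘ ♖│1
  ─────────────────
  a b c d e f g h


2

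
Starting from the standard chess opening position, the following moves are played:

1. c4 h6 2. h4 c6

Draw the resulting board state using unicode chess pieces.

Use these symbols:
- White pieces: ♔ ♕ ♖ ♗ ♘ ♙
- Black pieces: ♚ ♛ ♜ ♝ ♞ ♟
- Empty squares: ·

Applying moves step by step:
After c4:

♜ ♞ ♝ ♛ ♚ ♝ ♞ ♜
♟ ♟ ♟ ♟ ♟ ♟ ♟ ♟
· · · · · · · ·
· · · · · · · ·
· · ♙ · · · · ·
· · · · · · · ·
♙ ♙ · ♙ ♙ ♙ ♙ ♙
♖ ♘ ♗ ♕ ♔ ♗ ♘ ♖


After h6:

♜ ♞ ♝ ♛ ♚ ♝ ♞ ♜
♟ ♟ ♟ ♟ ♟ ♟ ♟ ·
· · · · · · · ♟
· · · · · · · ·
· · ♙ · · · · ·
· · · · · · · ·
♙ ♙ · ♙ ♙ ♙ ♙ ♙
♖ ♘ ♗ ♕ ♔ ♗ ♘ ♖


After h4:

♜ ♞ ♝ ♛ ♚ ♝ ♞ ♜
♟ ♟ ♟ ♟ ♟ ♟ ♟ ·
· · · · · · · ♟
· · · · · · · ·
· · ♙ · · · · ♙
· · · · · · · ·
♙ ♙ · ♙ ♙ ♙ ♙ ·
♖ ♘ ♗ ♕ ♔ ♗ ♘ ♖


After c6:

♜ ♞ ♝ ♛ ♚ ♝ ♞ ♜
♟ ♟ · ♟ ♟ ♟ ♟ ·
· · ♟ · · · · ♟
· · · · · · · ·
· · ♙ · · · · ♙
· · · · · · · ·
♙ ♙ · ♙ ♙ ♙ ♙ ·
♖ ♘ ♗ ♕ ♔ ♗ ♘ ♖



  a b c d e f g h
  ─────────────────
8│♜ ♞ ♝ ♛ ♚ ♝ ♞ ♜│8
7│♟ ♟ · ♟ ♟ ♟ ♟ ·│7
6│· · ♟ · · · · ♟│6
5│· · · · · · · ·│5
4│· · ♙ · · · · ♙│4
3│· · · · · · · ·│3
2│♙ ♙ · ♙ ♙ ♙ ♙ ·│2
1│♖ ♘ ♗ ♕ ♔ ♗ ♘ ♖│1
  ─────────────────
  a b c d e f g h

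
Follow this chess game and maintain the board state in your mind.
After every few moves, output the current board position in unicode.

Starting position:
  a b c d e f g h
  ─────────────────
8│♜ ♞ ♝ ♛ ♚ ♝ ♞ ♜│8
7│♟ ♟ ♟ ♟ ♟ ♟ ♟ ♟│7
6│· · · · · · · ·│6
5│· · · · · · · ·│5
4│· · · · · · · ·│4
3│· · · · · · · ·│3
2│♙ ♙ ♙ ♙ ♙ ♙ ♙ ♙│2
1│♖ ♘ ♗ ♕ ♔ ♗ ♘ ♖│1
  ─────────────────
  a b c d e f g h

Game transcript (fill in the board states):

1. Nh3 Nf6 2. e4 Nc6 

  a b c d e f g h
  ─────────────────
8│♜ · ♝ ♛ ♚ ♝ · ♜│8
7│♟ ♟ ♟ ♟ ♟ ♟ ♟ ♟│7
6│· · ♞ · · ♞ · ·│6
5│· · · · · · · ·│5
4│· · · · ♙ · · ·│4
3│· · · · · · · ♘│3
2│♙ ♙ ♙ ♙ · ♙ ♙ ♙│2
1│♖ ♘ ♗ ♕ ♔ ♗ · ♖│1
  ─────────────────
  a b c d e f g h

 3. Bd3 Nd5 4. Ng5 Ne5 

  a b c d e f g h
  ─────────────────
8│♜ · ♝ ♛ ♚ ♝ · ♜│8
7│♟ ♟ ♟ ♟ ♟ ♟ ♟ ♟│7
6│· · · · · · · ·│6
5│· · · ♞ ♞ · ♘ ·│5
4│· · · · ♙ · · ·│4
3│· · · ♗ · · · ·│3
2│♙ ♙ ♙ ♙ · ♙ ♙ ♙│2
1│♖ ♘ ♗ ♕ ♔ · · ♖│1
  ─────────────────
  a b c d e f g h

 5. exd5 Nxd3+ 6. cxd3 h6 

  a b c d e f g h
  ─────────────────
8│♜ · ♝ ♛ ♚ ♝ · ♜│8
7│♟ ♟ ♟ ♟ ♟ ♟ ♟ ·│7
6│· · · · · · · ♟│6
5│· · · ♙ · · ♘ ·│5
4│· · · · · · · ·│4
3│· · · ♙ · · · ·│3
2│♙ ♙ · ♙ · ♙ ♙ ♙│2
1│♖ ♘ ♗ ♕ ♔ · · ♖│1
  ─────────────────
  a b c d e f g h

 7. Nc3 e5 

  a b c d e f g h
  ─────────────────
8│♜ · ♝ ♛ ♚ ♝ · ♜│8
7│♟ ♟ ♟ ♟ · ♟ ♟ ·│7
6│· · · · · · · ♟│6
5│· · · ♙ ♟ · ♘ ·│5
4│· · · · · · · ·│4
3│· · ♘ ♙ · · · ·│3
2│♙ ♙ · ♙ · ♙ ♙ ♙│2
1│♖ · ♗ ♕ ♔ · · ♖│1
  ─────────────────
  a b c d e f g h


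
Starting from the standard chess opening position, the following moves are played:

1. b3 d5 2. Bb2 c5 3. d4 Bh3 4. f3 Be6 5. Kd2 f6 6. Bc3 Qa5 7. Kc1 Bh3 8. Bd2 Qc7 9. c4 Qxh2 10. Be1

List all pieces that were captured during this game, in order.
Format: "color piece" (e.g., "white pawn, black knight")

Tracking captures:
  Qxh2: captured white pawn

white pawn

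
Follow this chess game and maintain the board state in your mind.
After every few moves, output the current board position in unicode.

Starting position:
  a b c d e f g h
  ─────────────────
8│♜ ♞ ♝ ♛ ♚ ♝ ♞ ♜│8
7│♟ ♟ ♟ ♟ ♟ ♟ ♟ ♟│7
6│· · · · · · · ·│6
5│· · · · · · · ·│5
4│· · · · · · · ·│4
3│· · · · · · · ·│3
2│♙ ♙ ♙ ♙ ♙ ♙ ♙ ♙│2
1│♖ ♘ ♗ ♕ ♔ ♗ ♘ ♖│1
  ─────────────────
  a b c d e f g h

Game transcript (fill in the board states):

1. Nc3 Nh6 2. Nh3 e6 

  a b c d e f g h
  ─────────────────
8│♜ ♞ ♝ ♛ ♚ ♝ · ♜│8
7│♟ ♟ ♟ ♟ · ♟ ♟ ♟│7
6│· · · · ♟ · · ♞│6
5│· · · · · · · ·│5
4│· · · · · · · ·│4
3│· · ♘ · · · · ♘│3
2│♙ ♙ ♙ ♙ ♙ ♙ ♙ ♙│2
1│♖ · ♗ ♕ ♔ ♗ · ♖│1
  ─────────────────
  a b c d e f g h

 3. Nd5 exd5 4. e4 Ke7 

  a b c d e f g h
  ─────────────────
8│♜ ♞ ♝ ♛ · ♝ · ♜│8
7│♟ ♟ ♟ ♟ ♚ ♟ ♟ ♟│7
6│· · · · · · · ♞│6
5│· · · ♟ · · · ·│5
4│· · · · ♙ · · ·│4
3│· · · · · · · ♘│3
2│♙ ♙ ♙ ♙ · ♙ ♙ ♙│2
1│♖ · ♗ ♕ ♔ ♗ · ♖│1
  ─────────────────
  a b c d e f g h

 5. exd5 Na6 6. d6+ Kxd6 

  a b c d e f g h
  ─────────────────
8│♜ · ♝ ♛ · ♝ · ♜│8
7│♟ ♟ ♟ ♟ · ♟ ♟ ♟│7
6│♞ · · ♚ · · · ♞│6
5│· · · · · · · ·│5
4│· · · · · · · ·│4
3│· · · · · · · ♘│3
2│♙ ♙ ♙ ♙ · ♙ ♙ ♙│2
1│♖ · ♗ ♕ ♔ ♗ · ♖│1
  ─────────────────
  a b c d e f g h

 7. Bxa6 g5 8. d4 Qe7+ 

  a b c d e f g h
  ─────────────────
8│♜ · ♝ · · ♝ · ♜│8
7│♟ ♟ ♟ ♟ ♛ ♟ · ♟│7
6│♗ · · ♚ · · · ♞│6
5│· · · · · · ♟ ·│5
4│· · · ♙ · · · ·│4
3│· · · · · · · ♘│3
2│♙ ♙ ♙ · · ♙ ♙ ♙│2
1│♖ · ♗ ♕ ♔ · · ♖│1
  ─────────────────
  a b c d e f g h

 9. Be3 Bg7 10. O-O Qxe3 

  a b c d e f g h
  ─────────────────
8│♜ · ♝ · · · · ♜│8
7│♟ ♟ ♟ ♟ · ♟ ♝ ♟│7
6│♗ · · ♚ · · · ♞│6
5│· · · · · · ♟ ·│5
4│· · · ♙ · · · ·│4
3│· · · · ♛ · · ♘│3
2│♙ ♙ ♙ · · ♙ ♙ ♙│2
1│♖ · · ♕ · ♖ ♔ ·│1
  ─────────────────
  a b c d e f g h



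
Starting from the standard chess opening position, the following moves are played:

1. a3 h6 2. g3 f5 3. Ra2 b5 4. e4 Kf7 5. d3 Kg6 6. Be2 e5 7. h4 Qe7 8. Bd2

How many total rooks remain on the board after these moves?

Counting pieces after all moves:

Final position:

  a b c d e f g h
  ─────────────────
8│♜ ♞ ♝ · · ♝ ♞ ♜│8
7│♟ · ♟ ♟ ♛ · ♟ ·│7
6│· · · · · · ♚ ♟│6
5│· ♟ · · ♟ ♟ · ·│5
4│· · · · ♙ · · ♙│4
3│♙ · · ♙ · · ♙ ·│3
2│♖ ♙ ♙ ♗ ♗ ♙ · ·│2
1│· ♘ · ♕ ♔ · ♘ ♖│1
  ─────────────────
  a b c d e f g h


4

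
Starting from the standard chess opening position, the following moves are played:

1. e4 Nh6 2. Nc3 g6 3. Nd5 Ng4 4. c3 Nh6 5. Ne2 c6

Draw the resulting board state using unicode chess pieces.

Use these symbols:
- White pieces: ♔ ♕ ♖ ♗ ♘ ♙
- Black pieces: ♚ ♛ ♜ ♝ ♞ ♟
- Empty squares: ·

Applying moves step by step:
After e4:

♜ ♞ ♝ ♛ ♚ ♝ ♞ ♜
♟ ♟ ♟ ♟ ♟ ♟ ♟ ♟
· · · · · · · ·
· · · · · · · ·
· · · · ♙ · · ·
· · · · · · · ·
♙ ♙ ♙ ♙ · ♙ ♙ ♙
♖ ♘ ♗ ♕ ♔ ♗ ♘ ♖


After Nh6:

♜ ♞ ♝ ♛ ♚ ♝ · ♜
♟ ♟ ♟ ♟ ♟ ♟ ♟ ♟
· · · · · · · ♞
· · · · · · · ·
· · · · ♙ · · ·
· · · · · · · ·
♙ ♙ ♙ ♙ · ♙ ♙ ♙
♖ ♘ ♗ ♕ ♔ ♗ ♘ ♖


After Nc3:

♜ ♞ ♝ ♛ ♚ ♝ · ♜
♟ ♟ ♟ ♟ ♟ ♟ ♟ ♟
· · · · · · · ♞
· · · · · · · ·
· · · · ♙ · · ·
· · ♘ · · · · ·
♙ ♙ ♙ ♙ · ♙ ♙ ♙
♖ · ♗ ♕ ♔ ♗ ♘ ♖


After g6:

♜ ♞ ♝ ♛ ♚ ♝ · ♜
♟ ♟ ♟ ♟ ♟ ♟ · ♟
· · · · · · ♟ ♞
· · · · · · · ·
· · · · ♙ · · ·
· · ♘ · · · · ·
♙ ♙ ♙ ♙ · ♙ ♙ ♙
♖ · ♗ ♕ ♔ ♗ ♘ ♖


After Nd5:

♜ ♞ ♝ ♛ ♚ ♝ · ♜
♟ ♟ ♟ ♟ ♟ ♟ · ♟
· · · · · · ♟ ♞
· · · ♘ · · · ·
· · · · ♙ · · ·
· · · · · · · ·
♙ ♙ ♙ ♙ · ♙ ♙ ♙
♖ · ♗ ♕ ♔ ♗ ♘ ♖


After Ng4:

♜ ♞ ♝ ♛ ♚ ♝ · ♜
♟ ♟ ♟ ♟ ♟ ♟ · ♟
· · · · · · ♟ ·
· · · ♘ · · · ·
· · · · ♙ · ♞ ·
· · · · · · · ·
♙ ♙ ♙ ♙ · ♙ ♙ ♙
♖ · ♗ ♕ ♔ ♗ ♘ ♖


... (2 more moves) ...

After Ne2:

♜ ♞ ♝ ♛ ♚ ♝ · ♜
♟ ♟ ♟ ♟ ♟ ♟ · ♟
· · · · · · ♟ ♞
· · · ♘ · · · ·
· · · · ♙ · · ·
· · ♙ · · · · ·
♙ ♙ · ♙ ♘ ♙ ♙ ♙
♖ · ♗ ♕ ♔ ♗ · ♖


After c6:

♜ ♞ ♝ ♛ ♚ ♝ · ♜
♟ ♟ · ♟ ♟ ♟ · ♟
· · ♟ · · · ♟ ♞
· · · ♘ · · · ·
· · · · ♙ · · ·
· · ♙ · · · · ·
♙ ♙ · ♙ ♘ ♙ ♙ ♙
♖ · ♗ ♕ ♔ ♗ · ♖



  a b c d e f g h
  ─────────────────
8│♜ ♞ ♝ ♛ ♚ ♝ · ♜│8
7│♟ ♟ · ♟ ♟ ♟ · ♟│7
6│· · ♟ · · · ♟ ♞│6
5│· · · ♘ · · · ·│5
4│· · · · ♙ · · ·│4
3│· · ♙ · · · · ·│3
2│♙ ♙ · ♙ ♘ ♙ ♙ ♙│2
1│♖ · ♗ ♕ ♔ ♗ · ♖│1
  ─────────────────
  a b c d e f g h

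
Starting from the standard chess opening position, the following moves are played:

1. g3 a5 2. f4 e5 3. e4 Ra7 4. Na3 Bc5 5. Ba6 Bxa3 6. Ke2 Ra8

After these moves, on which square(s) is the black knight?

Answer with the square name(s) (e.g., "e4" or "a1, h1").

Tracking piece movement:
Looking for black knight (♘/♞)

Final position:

  a b c d e f g h
  ─────────────────
8│♜ ♞ ♝ ♛ ♚ · ♞ ♜│8
7│· ♟ ♟ ♟ · ♟ ♟ ♟│7
6│♗ · · · · · · ·│6
5│♟ · · · ♟ · · ·│5
4│· · · · ♙ ♙ · ·│4
3│♝ · · · · · ♙ ·│3
2│♙ ♙ ♙ ♙ ♔ · · ♙│2
1│♖ · ♗ ♕ · · ♘ ♖│1
  ─────────────────
  a b c d e f g h


b8, g8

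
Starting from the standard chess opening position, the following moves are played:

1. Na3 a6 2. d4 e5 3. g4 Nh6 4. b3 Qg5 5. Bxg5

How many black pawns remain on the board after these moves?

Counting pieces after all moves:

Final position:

  a b c d e f g h
  ─────────────────
8│♜ ♞ ♝ · ♚ ♝ · ♜│8
7│· ♟ ♟ ♟ · ♟ ♟ ♟│7
6│♟ · · · · · · ♞│6
5│· · · · ♟ · ♗ ·│5
4│· · · ♙ · · ♙ ·│4
3│♘ ♙ · · · · · ·│3
2│♙ · ♙ · ♙ ♙ · ♙│2
1│♖ · · ♕ ♔ ♗ ♘ ♖│1
  ─────────────────
  a b c d e f g h


8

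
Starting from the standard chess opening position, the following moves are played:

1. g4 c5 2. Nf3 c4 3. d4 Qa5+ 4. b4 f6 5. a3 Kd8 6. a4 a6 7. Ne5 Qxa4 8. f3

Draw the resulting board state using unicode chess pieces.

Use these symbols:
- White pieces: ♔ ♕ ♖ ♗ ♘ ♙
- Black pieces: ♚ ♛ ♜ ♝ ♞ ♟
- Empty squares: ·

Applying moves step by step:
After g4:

♜ ♞ ♝ ♛ ♚ ♝ ♞ ♜
♟ ♟ ♟ ♟ ♟ ♟ ♟ ♟
· · · · · · · ·
· · · · · · · ·
· · · · · · ♙ ·
· · · · · · · ·
♙ ♙ ♙ ♙ ♙ ♙ · ♙
♖ ♘ ♗ ♕ ♔ ♗ ♘ ♖


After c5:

♜ ♞ ♝ ♛ ♚ ♝ ♞ ♜
♟ ♟ · ♟ ♟ ♟ ♟ ♟
· · · · · · · ·
· · ♟ · · · · ·
· · · · · · ♙ ·
· · · · · · · ·
♙ ♙ ♙ ♙ ♙ ♙ · ♙
♖ ♘ ♗ ♕ ♔ ♗ ♘ ♖


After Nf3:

♜ ♞ ♝ ♛ ♚ ♝ ♞ ♜
♟ ♟ · ♟ ♟ ♟ ♟ ♟
· · · · · · · ·
· · ♟ · · · · ·
· · · · · · ♙ ·
· · · · · ♘ · ·
♙ ♙ ♙ ♙ ♙ ♙ · ♙
♖ ♘ ♗ ♕ ♔ ♗ · ♖


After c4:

♜ ♞ ♝ ♛ ♚ ♝ ♞ ♜
♟ ♟ · ♟ ♟ ♟ ♟ ♟
· · · · · · · ·
· · · · · · · ·
· · ♟ · · · ♙ ·
· · · · · ♘ · ·
♙ ♙ ♙ ♙ ♙ ♙ · ♙
♖ ♘ ♗ ♕ ♔ ♗ · ♖


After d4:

♜ ♞ ♝ ♛ ♚ ♝ ♞ ♜
♟ ♟ · ♟ ♟ ♟ ♟ ♟
· · · · · · · ·
· · · · · · · ·
· · ♟ ♙ · · ♙ ·
· · · · · ♘ · ·
♙ ♙ ♙ · ♙ ♙ · ♙
♖ ♘ ♗ ♕ ♔ ♗ · ♖


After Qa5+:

♜ ♞ ♝ · ♚ ♝ ♞ ♜
♟ ♟ · ♟ ♟ ♟ ♟ ♟
· · · · · · · ·
♛ · · · · · · ·
· · ♟ ♙ · · ♙ ·
· · · · · ♘ · ·
♙ ♙ ♙ · ♙ ♙ · ♙
♖ ♘ ♗ ♕ ♔ ♗ · ♖


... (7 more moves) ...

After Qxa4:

♜ ♞ ♝ ♚ · ♝ ♞ ♜
· ♟ · ♟ ♟ · ♟ ♟
♟ · · · · ♟ · ·
· · · · ♘ · · ·
♛ ♙ ♟ ♙ · · ♙ ·
· · · · · · · ·
· · ♙ · ♙ ♙ · ♙
♖ ♘ ♗ ♕ ♔ ♗ · ♖


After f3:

♜ ♞ ♝ ♚ · ♝ ♞ ♜
· ♟ · ♟ ♟ · ♟ ♟
♟ · · · · ♟ · ·
· · · · ♘ · · ·
♛ ♙ ♟ ♙ · · ♙ ·
· · · · · ♙ · ·
· · ♙ · ♙ · · ♙
♖ ♘ ♗ ♕ ♔ ♗ · ♖



  a b c d e f g h
  ─────────────────
8│♜ ♞ ♝ ♚ · ♝ ♞ ♜│8
7│· ♟ · ♟ ♟ · ♟ ♟│7
6│♟ · · · · ♟ · ·│6
5│· · · · ♘ · · ·│5
4│♛ ♙ ♟ ♙ · · ♙ ·│4
3│· · · · · ♙ · ·│3
2│· · ♙ · ♙ · · ♙│2
1│♖ ♘ ♗ ♕ ♔ ♗ · ♖│1
  ─────────────────
  a b c d e f g h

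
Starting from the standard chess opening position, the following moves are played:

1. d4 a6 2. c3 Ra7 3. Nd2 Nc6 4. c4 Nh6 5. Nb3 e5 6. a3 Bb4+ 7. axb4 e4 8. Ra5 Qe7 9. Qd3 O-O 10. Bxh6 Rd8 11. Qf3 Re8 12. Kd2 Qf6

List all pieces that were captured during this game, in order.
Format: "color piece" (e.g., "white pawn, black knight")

Tracking captures:
  axb4: captured black bishop
  Bxh6: captured black knight

black bishop, black knight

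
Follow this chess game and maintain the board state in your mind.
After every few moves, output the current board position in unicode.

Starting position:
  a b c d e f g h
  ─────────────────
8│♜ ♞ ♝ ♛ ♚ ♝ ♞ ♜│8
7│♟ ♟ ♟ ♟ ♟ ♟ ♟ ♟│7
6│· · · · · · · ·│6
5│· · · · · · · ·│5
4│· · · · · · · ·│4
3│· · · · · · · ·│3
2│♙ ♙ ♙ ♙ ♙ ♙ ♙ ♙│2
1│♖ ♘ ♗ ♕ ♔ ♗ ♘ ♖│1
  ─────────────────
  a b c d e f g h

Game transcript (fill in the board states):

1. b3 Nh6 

  a b c d e f g h
  ─────────────────
8│♜ ♞ ♝ ♛ ♚ ♝ · ♜│8
7│♟ ♟ ♟ ♟ ♟ ♟ ♟ ♟│7
6│· · · · · · · ♞│6
5│· · · · · · · ·│5
4│· · · · · · · ·│4
3│· ♙ · · · · · ·│3
2│♙ · ♙ ♙ ♙ ♙ ♙ ♙│2
1│♖ ♘ ♗ ♕ ♔ ♗ ♘ ♖│1
  ─────────────────
  a b c d e f g h

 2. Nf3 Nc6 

  a b c d e f g h
  ─────────────────
8│♜ · ♝ ♛ ♚ ♝ · ♜│8
7│♟ ♟ ♟ ♟ ♟ ♟ ♟ ♟│7
6│· · ♞ · · · · ♞│6
5│· · · · · · · ·│5
4│· · · · · · · ·│4
3│· ♙ · · · ♘ · ·│3
2│♙ · ♙ ♙ ♙ ♙ ♙ ♙│2
1│♖ ♘ ♗ ♕ ♔ ♗ · ♖│1
  ─────────────────
  a b c d e f g h

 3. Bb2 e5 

  a b c d e f g h
  ─────────────────
8│♜ · ♝ ♛ ♚ ♝ · ♜│8
7│♟ ♟ ♟ ♟ · ♟ ♟ ♟│7
6│· · ♞ · · · · ♞│6
5│· · · · ♟ · · ·│5
4│· · · · · · · ·│4
3│· ♙ · · · ♘ · ·│3
2│♙ ♗ ♙ ♙ ♙ ♙ ♙ ♙│2
1│♖ ♘ · ♕ ♔ ♗ · ♖│1
  ─────────────────
  a b c d e f g h

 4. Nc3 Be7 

  a b c d e f g h
  ─────────────────
8│♜ · ♝ ♛ ♚ · · ♜│8
7│♟ ♟ ♟ ♟ ♝ ♟ ♟ ♟│7
6│· · ♞ · · · · ♞│6
5│· · · · ♟ · · ·│5
4│· · · · · · · ·│4
3│· ♙ ♘ · · ♘ · ·│3
2│♙ ♗ ♙ ♙ ♙ ♙ ♙ ♙│2
1│♖ · · ♕ ♔ ♗ · ♖│1
  ─────────────────
  a b c d e f g h

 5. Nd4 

  a b c d e f g h
  ─────────────────
8│♜ · ♝ ♛ ♚ · · ♜│8
7│♟ ♟ ♟ ♟ ♝ ♟ ♟ ♟│7
6│· · ♞ · · · · ♞│6
5│· · · · ♟ · · ·│5
4│· · · ♘ · · · ·│4
3│· ♙ ♘ · · · · ·│3
2│♙ ♗ ♙ ♙ ♙ ♙ ♙ ♙│2
1│♖ · · ♕ ♔ ♗ · ♖│1
  ─────────────────
  a b c d e f g h


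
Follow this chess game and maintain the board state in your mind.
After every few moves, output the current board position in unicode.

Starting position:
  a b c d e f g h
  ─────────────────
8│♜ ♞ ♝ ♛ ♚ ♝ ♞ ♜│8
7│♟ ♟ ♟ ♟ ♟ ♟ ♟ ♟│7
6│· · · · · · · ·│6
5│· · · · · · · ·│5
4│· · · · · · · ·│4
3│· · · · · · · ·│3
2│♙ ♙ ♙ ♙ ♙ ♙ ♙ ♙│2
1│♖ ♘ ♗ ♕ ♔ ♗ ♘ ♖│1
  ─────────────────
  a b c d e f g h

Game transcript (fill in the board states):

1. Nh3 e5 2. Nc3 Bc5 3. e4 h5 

  a b c d e f g h
  ─────────────────
8│♜ ♞ ♝ ♛ ♚ · ♞ ♜│8
7│♟ ♟ ♟ ♟ · ♟ ♟ ·│7
6│· · · · · · · ·│6
5│· · ♝ · ♟ · · ♟│5
4│· · · · ♙ · · ·│4
3│· · ♘ · · · · ♘│3
2│♙ ♙ ♙ ♙ · ♙ ♙ ♙│2
1│♖ · ♗ ♕ ♔ ♗ · ♖│1
  ─────────────────
  a b c d e f g h

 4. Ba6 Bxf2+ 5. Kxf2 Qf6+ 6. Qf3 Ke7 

  a b c d e f g h
  ─────────────────
8│♜ ♞ ♝ · · · ♞ ♜│8
7│♟ ♟ ♟ ♟ ♚ ♟ ♟ ·│7
6│♗ · · · · ♛ · ·│6
5│· · · · ♟ · · ♟│5
4│· · · · ♙ · · ·│4
3│· · ♘ · · ♕ · ♘│3
2│♙ ♙ ♙ ♙ · ♔ ♙ ♙│2
1│♖ · ♗ · · · · ♖│1
  ─────────────────
  a b c d e f g h

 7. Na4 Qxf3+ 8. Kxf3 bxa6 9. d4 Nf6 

  a b c d e f g h
  ─────────────────
8│♜ ♞ ♝ · · · · ♜│8
7│♟ · ♟ ♟ ♚ ♟ ♟ ·│7
6│♟ · · · · ♞ · ·│6
5│· · · · ♟ · · ♟│5
4│♘ · · ♙ ♙ · · ·│4
3│· · · · · ♔ · ♘│3
2│♙ ♙ ♙ · · · ♙ ♙│2
1│♖ · ♗ · · · · ♖│1
  ─────────────────
  a b c d e f g h

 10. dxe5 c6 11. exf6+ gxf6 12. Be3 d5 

  a b c d e f g h
  ─────────────────
8│♜ ♞ ♝ · · · · ♜│8
7│♟ · · · ♚ ♟ · ·│7
6│♟ · ♟ · · ♟ · ·│6
5│· · · ♟ · · · ♟│5
4│♘ · · · ♙ · · ·│4
3│· · · · ♗ ♔ · ♘│3
2│♙ ♙ ♙ · · · ♙ ♙│2
1│♖ · · · · · · ♖│1
  ─────────────────
  a b c d e f g h



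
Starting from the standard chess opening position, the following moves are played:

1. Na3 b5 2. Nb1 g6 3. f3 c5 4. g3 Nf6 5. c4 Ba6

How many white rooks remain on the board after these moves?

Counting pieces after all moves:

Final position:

  a b c d e f g h
  ─────────────────
8│♜ ♞ · ♛ ♚ ♝ · ♜│8
7│♟ · · ♟ ♟ ♟ · ♟│7
6│♝ · · · · ♞ ♟ ·│6
5│· ♟ ♟ · · · · ·│5
4│· · ♙ · · · · ·│4
3│· · · · · ♙ ♙ ·│3
2│♙ ♙ · ♙ ♙ · · ♙│2
1│♖ ♘ ♗ ♕ ♔ ♗ ♘ ♖│1
  ─────────────────
  a b c d e f g h


2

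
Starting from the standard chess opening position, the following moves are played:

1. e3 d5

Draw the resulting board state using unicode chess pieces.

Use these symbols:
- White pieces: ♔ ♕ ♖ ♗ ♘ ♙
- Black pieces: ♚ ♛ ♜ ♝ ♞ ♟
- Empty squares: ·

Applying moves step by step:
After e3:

♜ ♞ ♝ ♛ ♚ ♝ ♞ ♜
♟ ♟ ♟ ♟ ♟ ♟ ♟ ♟
· · · · · · · ·
· · · · · · · ·
· · · · · · · ·
· · · · ♙ · · ·
♙ ♙ ♙ ♙ · ♙ ♙ ♙
♖ ♘ ♗ ♕ ♔ ♗ ♘ ♖


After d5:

♜ ♞ ♝ ♛ ♚ ♝ ♞ ♜
♟ ♟ ♟ · ♟ ♟ ♟ ♟
· · · · · · · ·
· · · ♟ · · · ·
· · · · · · · ·
· · · · ♙ · · ·
♙ ♙ ♙ ♙ · ♙ ♙ ♙
♖ ♘ ♗ ♕ ♔ ♗ ♘ ♖



  a b c d e f g h
  ─────────────────
8│♜ ♞ ♝ ♛ ♚ ♝ ♞ ♜│8
7│♟ ♟ ♟ · ♟ ♟ ♟ ♟│7
6│· · · · · · · ·│6
5│· · · ♟ · · · ·│5
4│· · · · · · · ·│4
3│· · · · ♙ · · ·│3
2│♙ ♙ ♙ ♙ · ♙ ♙ ♙│2
1│♖ ♘ ♗ ♕ ♔ ♗ ♘ ♖│1
  ─────────────────
  a b c d e f g h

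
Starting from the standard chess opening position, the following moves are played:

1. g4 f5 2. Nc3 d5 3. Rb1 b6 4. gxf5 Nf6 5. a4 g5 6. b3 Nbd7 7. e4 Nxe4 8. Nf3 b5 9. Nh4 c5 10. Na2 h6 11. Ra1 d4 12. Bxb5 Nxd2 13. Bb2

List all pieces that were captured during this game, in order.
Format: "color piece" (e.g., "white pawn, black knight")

Tracking captures:
  gxf5: captured black pawn
  Nxe4: captured white pawn
  Bxb5: captured black pawn
  Nxd2: captured white pawn

black pawn, white pawn, black pawn, white pawn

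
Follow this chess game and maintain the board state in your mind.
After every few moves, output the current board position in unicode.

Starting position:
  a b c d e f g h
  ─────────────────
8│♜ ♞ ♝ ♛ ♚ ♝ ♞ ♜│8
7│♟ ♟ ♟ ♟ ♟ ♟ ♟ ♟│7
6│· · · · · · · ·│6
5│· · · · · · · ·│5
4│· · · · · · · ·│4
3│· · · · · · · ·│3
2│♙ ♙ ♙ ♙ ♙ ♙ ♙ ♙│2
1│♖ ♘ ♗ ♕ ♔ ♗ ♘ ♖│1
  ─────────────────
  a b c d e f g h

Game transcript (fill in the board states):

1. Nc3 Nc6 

  a b c d e f g h
  ─────────────────
8│♜ · ♝ ♛ ♚ ♝ ♞ ♜│8
7│♟ ♟ ♟ ♟ ♟ ♟ ♟ ♟│7
6│· · ♞ · · · · ·│6
5│· · · · · · · ·│5
4│· · · · · · · ·│4
3│· · ♘ · · · · ·│3
2│♙ ♙ ♙ ♙ ♙ ♙ ♙ ♙│2
1│♖ · ♗ ♕ ♔ ♗ ♘ ♖│1
  ─────────────────
  a b c d e f g h

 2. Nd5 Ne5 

  a b c d e f g h
  ─────────────────
8│♜ · ♝ ♛ ♚ ♝ ♞ ♜│8
7│♟ ♟ ♟ ♟ ♟ ♟ ♟ ♟│7
6│· · · · · · · ·│6
5│· · · ♘ ♞ · · ·│5
4│· · · · · · · ·│4
3│· · · · · · · ·│3
2│♙ ♙ ♙ ♙ ♙ ♙ ♙ ♙│2
1│♖ · ♗ ♕ ♔ ♗ ♘ ♖│1
  ─────────────────
  a b c d e f g h

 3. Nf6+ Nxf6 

  a b c d e f g h
  ─────────────────
8│♜ · ♝ ♛ ♚ ♝ · ♜│8
7│♟ ♟ ♟ ♟ ♟ ♟ ♟ ♟│7
6│· · · · · ♞ · ·│6
5│· · · · ♞ · · ·│5
4│· · · · · · · ·│4
3│· · · · · · · ·│3
2│♙ ♙ ♙ ♙ ♙ ♙ ♙ ♙│2
1│♖ · ♗ ♕ ♔ ♗ ♘ ♖│1
  ─────────────────
  a b c d e f g h

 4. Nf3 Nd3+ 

  a b c d e f g h
  ─────────────────
8│♜ · ♝ ♛ ♚ ♝ · ♜│8
7│♟ ♟ ♟ ♟ ♟ ♟ ♟ ♟│7
6│· · · · · ♞ · ·│6
5│· · · · · · · ·│5
4│· · · · · · · ·│4
3│· · · ♞ · ♘ · ·│3
2│♙ ♙ ♙ ♙ ♙ ♙ ♙ ♙│2
1│♖ · ♗ ♕ ♔ ♗ · ♖│1
  ─────────────────
  a b c d e f g h

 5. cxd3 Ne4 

  a b c d e f g h
  ─────────────────
8│♜ · ♝ ♛ ♚ ♝ · ♜│8
7│♟ ♟ ♟ ♟ ♟ ♟ ♟ ♟│7
6│· · · · · · · ·│6
5│· · · · · · · ·│5
4│· · · · ♞ · · ·│4
3│· · · ♙ · ♘ · ·│3
2│♙ ♙ · ♙ ♙ ♙ ♙ ♙│2
1│♖ · ♗ ♕ ♔ ♗ · ♖│1
  ─────────────────
  a b c d e f g h



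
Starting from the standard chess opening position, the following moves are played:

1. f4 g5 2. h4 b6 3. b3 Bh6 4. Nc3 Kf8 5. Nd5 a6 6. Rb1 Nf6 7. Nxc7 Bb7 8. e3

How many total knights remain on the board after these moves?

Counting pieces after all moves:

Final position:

  a b c d e f g h
  ─────────────────
8│♜ ♞ · ♛ · ♚ · ♜│8
7│· ♝ ♘ ♟ ♟ ♟ · ♟│7
6│♟ ♟ · · · ♞ · ♝│6
5│· · · · · · ♟ ·│5
4│· · · · · ♙ · ♙│4
3│· ♙ · · ♙ · · ·│3
2│♙ · ♙ ♙ · · ♙ ·│2
1│· ♖ ♗ ♕ ♔ ♗ ♘ ♖│1
  ─────────────────
  a b c d e f g h


4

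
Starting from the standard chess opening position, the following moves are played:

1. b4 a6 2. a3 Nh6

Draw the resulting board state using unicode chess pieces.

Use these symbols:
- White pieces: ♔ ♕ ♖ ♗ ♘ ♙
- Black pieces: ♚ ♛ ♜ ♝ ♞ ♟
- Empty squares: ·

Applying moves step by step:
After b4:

♜ ♞ ♝ ♛ ♚ ♝ ♞ ♜
♟ ♟ ♟ ♟ ♟ ♟ ♟ ♟
· · · · · · · ·
· · · · · · · ·
· ♙ · · · · · ·
· · · · · · · ·
♙ · ♙ ♙ ♙ ♙ ♙ ♙
♖ ♘ ♗ ♕ ♔ ♗ ♘ ♖


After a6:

♜ ♞ ♝ ♛ ♚ ♝ ♞ ♜
· ♟ ♟ ♟ ♟ ♟ ♟ ♟
♟ · · · · · · ·
· · · · · · · ·
· ♙ · · · · · ·
· · · · · · · ·
♙ · ♙ ♙ ♙ ♙ ♙ ♙
♖ ♘ ♗ ♕ ♔ ♗ ♘ ♖


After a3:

♜ ♞ ♝ ♛ ♚ ♝ ♞ ♜
· ♟ ♟ ♟ ♟ ♟ ♟ ♟
♟ · · · · · · ·
· · · · · · · ·
· ♙ · · · · · ·
♙ · · · · · · ·
· · ♙ ♙ ♙ ♙ ♙ ♙
♖ ♘ ♗ ♕ ♔ ♗ ♘ ♖


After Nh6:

♜ ♞ ♝ ♛ ♚ ♝ · ♜
· ♟ ♟ ♟ ♟ ♟ ♟ ♟
♟ · · · · · · ♞
· · · · · · · ·
· ♙ · · · · · ·
♙ · · · · · · ·
· · ♙ ♙ ♙ ♙ ♙ ♙
♖ ♘ ♗ ♕ ♔ ♗ ♘ ♖



  a b c d e f g h
  ─────────────────
8│♜ ♞ ♝ ♛ ♚ ♝ · ♜│8
7│· ♟ ♟ ♟ ♟ ♟ ♟ ♟│7
6│♟ · · · · · · ♞│6
5│· · · · · · · ·│5
4│· ♙ · · · · · ·│4
3│♙ · · · · · · ·│3
2│· · ♙ ♙ ♙ ♙ ♙ ♙│2
1│♖ ♘ ♗ ♕ ♔ ♗ ♘ ♖│1
  ─────────────────
  a b c d e f g h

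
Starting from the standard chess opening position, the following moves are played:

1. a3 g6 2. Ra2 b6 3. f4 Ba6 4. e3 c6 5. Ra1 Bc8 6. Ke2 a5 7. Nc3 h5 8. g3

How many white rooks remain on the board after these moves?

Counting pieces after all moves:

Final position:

  a b c d e f g h
  ─────────────────
8│♜ ♞ ♝ ♛ ♚ ♝ ♞ ♜│8
7│· · · ♟ ♟ ♟ · ·│7
6│· ♟ ♟ · · · ♟ ·│6
5│♟ · · · · · · ♟│5
4│· · · · · ♙ · ·│4
3│♙ · ♘ · ♙ · ♙ ·│3
2│· ♙ ♙ ♙ ♔ · · ♙│2
1│♖ · ♗ ♕ · ♗ ♘ ♖│1
  ─────────────────
  a b c d e f g h


2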